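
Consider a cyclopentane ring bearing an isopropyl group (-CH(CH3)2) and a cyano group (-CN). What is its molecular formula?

Atom tally by fragment:
  cyclopentane ring core → C:5 H:10
  (− 2 ring H displaced by substituents)
  + CH(CH3)2 → C:3 H:7
  + CN → C:1 N:1
Element totals:
  C: 9
  H: 15
  N: 1

C9H15N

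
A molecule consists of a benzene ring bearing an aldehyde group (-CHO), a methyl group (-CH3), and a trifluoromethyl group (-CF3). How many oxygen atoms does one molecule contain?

1

Atom tally by fragment:
  benzene ring core → C:6 H:6
  (− 3 ring H displaced by substituents)
  + CHO → C:1 H:1 O:1
  + CH3 → C:1 H:3
  + CF3 → C:1 F:3
Element totals:
  C: 9
  H: 7
  F: 3
  O: 1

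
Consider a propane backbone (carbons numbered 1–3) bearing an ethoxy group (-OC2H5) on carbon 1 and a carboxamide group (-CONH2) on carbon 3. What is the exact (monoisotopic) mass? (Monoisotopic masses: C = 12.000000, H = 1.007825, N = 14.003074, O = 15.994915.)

Atom tally by fragment:
  C2H5OCH2 → C:3 H:7 O:1
  CH2 → C:1 H:2
  CH2CONH2 → C:2 H:4 O:1 N:1
Element totals:
  C: 6
  H: 13
  N: 1
  O: 2
Molecular formula: C6H13NO2.
  M = 6(12.0) + 13(1.007825) + 14.003074 + 2(15.994915)
    = 72.000000 + 13.101725 + 14.003074 + 31.989830 = 131.094629

131.0946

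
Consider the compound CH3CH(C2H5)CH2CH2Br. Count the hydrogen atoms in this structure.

13

Atom tally by fragment:
  CH3 → C:1 H:3
  CH(C2H5) → C:3 H:6
  CH2 → C:1 H:2
  CH2Br → C:1 H:2 Br:1
Element totals:
  C: 6
  H: 13
  Br: 1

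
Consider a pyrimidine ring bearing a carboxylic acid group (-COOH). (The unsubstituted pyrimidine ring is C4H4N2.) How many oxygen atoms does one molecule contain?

Atom tally by fragment:
  pyrimidine ring core → C:4 H:4 N:2
  (− 1 ring H displaced by substituents)
  + COOH → C:1 H:1 O:2
Element totals:
  C: 5
  H: 4
  N: 2
  O: 2

2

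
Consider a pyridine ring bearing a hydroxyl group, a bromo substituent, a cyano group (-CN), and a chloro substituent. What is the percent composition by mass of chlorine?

15.19%

Atom tally by fragment:
  pyridine ring core → C:5 H:5 N:1
  (− 4 ring H displaced by substituents)
  + OH → O:1 H:1
  + Br → Br:1
  + CN → C:1 N:1
  + Cl → Cl:1
Element totals:
  C: 6
  H: 2
  Br: 1
  Cl: 1
  N: 2
  O: 1
Molecular formula: C6H2BrClN2O.
Molar mass = 233.449 g/mol.
Mass from Cl: 1 × 35.45 = 35.450 g/mol.
%Cl = 35.450 / 233.449 × 100 = 15.19%.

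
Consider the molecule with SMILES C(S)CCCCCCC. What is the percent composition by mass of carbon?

Atom tally by fragment:
  HSCH2 → C:1 H:3 S:1
  CH2 → C:1 H:2
  CH2 → C:1 H:2
  CH2 → C:1 H:2
  CH2 → C:1 H:2
  CH2 → C:1 H:2
  CH2 → C:1 H:2
  CH3 → C:1 H:3
Element totals:
  C: 8
  H: 18
  S: 1
Molecular formula: C8H18S.
Molar mass = 146.292 g/mol.
Mass from C: 8 × 12.011 = 96.088 g/mol.
%C = 96.088 / 146.292 × 100 = 65.68%.

65.68%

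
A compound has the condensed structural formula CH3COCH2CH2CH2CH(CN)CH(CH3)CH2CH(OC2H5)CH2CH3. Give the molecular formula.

Element totals:
  C: 15
  H: 27
  N: 1
  O: 2

C15H27NO2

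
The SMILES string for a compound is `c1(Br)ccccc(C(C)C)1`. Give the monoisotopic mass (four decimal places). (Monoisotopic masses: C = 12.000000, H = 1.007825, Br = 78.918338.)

198.0044

Atom tally by fragment:
  benzene ring core → C:6 H:6
  (− 2 ring H displaced by substituents)
  + Br → Br:1
  + CH(CH3)2 → C:3 H:7
Element totals:
  C: 9
  H: 11
  Br: 1
Molecular formula: C9H11Br.
  M = 9(12.0) + 11(1.007825) + 78.918338
    = 108.000000 + 11.086075 + 78.918338 = 198.004413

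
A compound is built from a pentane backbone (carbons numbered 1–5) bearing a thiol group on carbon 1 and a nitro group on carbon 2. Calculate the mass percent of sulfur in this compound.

21.49%

Atom tally by fragment:
  HSCH2 → C:1 H:3 S:1
  CH(NO2) → C:1 H:1 N:1 O:2
  CH2 → C:1 H:2
  CH2 → C:1 H:2
  CH3 → C:1 H:3
Element totals:
  C: 5
  H: 11
  N: 1
  O: 2
  S: 1
Molecular formula: C5H11NO2S.
Molar mass = 149.208 g/mol.
Mass from S: 1 × 32.06 = 32.060 g/mol.
%S = 32.060 / 149.208 × 100 = 21.49%.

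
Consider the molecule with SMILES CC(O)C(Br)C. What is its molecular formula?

C4H9BrO

Atom tally by fragment:
  CH3 → C:1 H:3
  CH(OH) → C:1 H:2 O:1
  CH(Br) → C:1 H:1 Br:1
  CH3 → C:1 H:3
Element totals:
  C: 4
  H: 9
  Br: 1
  O: 1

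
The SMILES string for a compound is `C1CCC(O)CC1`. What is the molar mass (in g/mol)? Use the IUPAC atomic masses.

100.16 g/mol

Atom tally by fragment:
  cyclohexane ring core → C:6 H:12
  (− 1 ring H displaced by substituents)
  + OH → O:1 H:1
Element totals:
  C: 6
  H: 12
  O: 1
Molecular formula: C6H12O.
  M = 6(12.011) + 12(1.008) + 15.999
    = 72.066 + 12.096 + 15.999 = 100.161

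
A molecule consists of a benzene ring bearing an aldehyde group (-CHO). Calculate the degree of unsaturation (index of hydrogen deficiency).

5

Atom tally by fragment:
  benzene ring core → C:6 H:6
  (− 1 ring H displaced by substituents)
  + CHO → C:1 H:1 O:1
Element totals:
  C: 7
  H: 6
  O: 1
Molecular formula: C7H6O.
DoU = (2C + 2 + N − H − X) / 2 = (2·7 + 2 + 0 − 6 − 0) / 2 = 5.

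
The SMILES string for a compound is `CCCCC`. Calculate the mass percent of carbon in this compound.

Atom tally by fragment:
  CH3 → C:1 H:3
  CH2 → C:1 H:2
  CH2 → C:1 H:2
  CH2 → C:1 H:2
  CH3 → C:1 H:3
Element totals:
  C: 5
  H: 12
Molecular formula: C5H12.
Molar mass = 72.151 g/mol.
Mass from C: 5 × 12.011 = 60.055 g/mol.
%C = 60.055 / 72.151 × 100 = 83.24%.

83.24%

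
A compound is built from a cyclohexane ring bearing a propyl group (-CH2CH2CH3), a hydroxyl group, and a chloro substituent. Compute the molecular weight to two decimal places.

176.68 g/mol

Atom tally by fragment:
  cyclohexane ring core → C:6 H:12
  (− 3 ring H displaced by substituents)
  + CH2CH2CH3 → C:3 H:7
  + OH → O:1 H:1
  + Cl → Cl:1
Element totals:
  C: 9
  H: 17
  Cl: 1
  O: 1
Molecular formula: C9H17ClO.
  M = 9(12.011) + 17(1.008) + 35.45 + 15.999
    = 108.099 + 17.136 + 35.450 + 15.999 = 176.684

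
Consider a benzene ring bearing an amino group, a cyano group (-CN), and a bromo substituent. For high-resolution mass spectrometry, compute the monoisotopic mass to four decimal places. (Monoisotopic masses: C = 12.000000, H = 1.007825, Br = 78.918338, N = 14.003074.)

195.9636

Atom tally by fragment:
  benzene ring core → C:6 H:6
  (− 3 ring H displaced by substituents)
  + NH2 → N:1 H:2
  + CN → C:1 N:1
  + Br → Br:1
Element totals:
  C: 7
  H: 5
  Br: 1
  N: 2
Molecular formula: C7H5BrN2.
  M = 7(12.0) + 5(1.007825) + 78.918338 + 2(14.003074)
    = 84.000000 + 5.039125 + 78.918338 + 28.006148 = 195.963611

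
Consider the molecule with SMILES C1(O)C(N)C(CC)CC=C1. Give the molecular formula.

C8H15NO

Atom tally by fragment:
  cyclohexene ring core → C:6 H:10
  (− 3 ring H displaced by substituents)
  + OH → O:1 H:1
  + NH2 → N:1 H:2
  + C2H5 → C:2 H:5
Element totals:
  C: 8
  H: 15
  N: 1
  O: 1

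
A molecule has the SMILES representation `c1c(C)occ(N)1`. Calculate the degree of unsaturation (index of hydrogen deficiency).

3

Atom tally by fragment:
  furan ring core → C:4 H:4 O:1
  (− 2 ring H displaced by substituents)
  + CH3 → C:1 H:3
  + NH2 → N:1 H:2
Element totals:
  C: 5
  H: 7
  N: 1
  O: 1
Molecular formula: C5H7NO.
DoU = (2C + 2 + N − H − X) / 2 = (2·5 + 2 + 1 − 7 − 0) / 2 = 3.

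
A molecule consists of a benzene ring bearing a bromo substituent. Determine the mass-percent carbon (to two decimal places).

Atom tally by fragment:
  benzene ring core → C:6 H:6
  (− 1 ring H displaced by substituents)
  + Br → Br:1
Element totals:
  C: 6
  H: 5
  Br: 1
Molecular formula: C6H5Br.
Molar mass = 157.010 g/mol.
Mass from C: 6 × 12.011 = 72.066 g/mol.
%C = 72.066 / 157.010 × 100 = 45.90%.

45.90%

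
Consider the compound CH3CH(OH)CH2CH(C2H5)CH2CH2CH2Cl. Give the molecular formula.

C9H19ClO

Atom tally by fragment:
  CH3 → C:1 H:3
  CH(OH) → C:1 H:2 O:1
  CH2 → C:1 H:2
  CH(C2H5) → C:3 H:6
  CH2 → C:1 H:2
  CH2 → C:1 H:2
  CH2Cl → C:1 H:2 Cl:1
Element totals:
  C: 9
  H: 19
  Cl: 1
  O: 1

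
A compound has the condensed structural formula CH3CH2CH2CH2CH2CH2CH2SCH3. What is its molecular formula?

Atom tally by fragment:
  CH3 → C:1 H:3
  CH2 → C:1 H:2
  CH2 → C:1 H:2
  CH2 → C:1 H:2
  CH2 → C:1 H:2
  CH2 → C:1 H:2
  CH2SCH3 → C:2 H:5 S:1
Element totals:
  C: 8
  H: 18
  S: 1

C8H18S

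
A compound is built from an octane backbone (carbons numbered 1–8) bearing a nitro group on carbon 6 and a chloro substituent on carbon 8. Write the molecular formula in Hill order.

Atom tally by fragment:
  CH3 → C:1 H:3
  CH2 → C:1 H:2
  CH2 → C:1 H:2
  CH2 → C:1 H:2
  CH2 → C:1 H:2
  CH(NO2) → C:1 H:1 N:1 O:2
  CH2 → C:1 H:2
  CH2Cl → C:1 H:2 Cl:1
Element totals:
  C: 8
  H: 16
  Cl: 1
  N: 1
  O: 2

C8H16ClNO2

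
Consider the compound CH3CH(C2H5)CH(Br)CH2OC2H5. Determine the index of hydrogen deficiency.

Atom tally by fragment:
  CH3 → C:1 H:3
  CH(C2H5) → C:3 H:6
  CH(Br) → C:1 H:1 Br:1
  CH2OC2H5 → C:3 H:7 O:1
Element totals:
  C: 8
  H: 17
  Br: 1
  O: 1
Molecular formula: C8H17BrO.
DoU = (2C + 2 + N − H − X) / 2 = (2·8 + 2 + 0 − 17 − 1) / 2 = 0.

0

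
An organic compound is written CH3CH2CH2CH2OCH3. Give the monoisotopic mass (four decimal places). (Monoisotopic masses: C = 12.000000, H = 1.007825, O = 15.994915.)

88.0888

Element totals:
  C: 5
  H: 12
  O: 1
Molecular formula: C5H12O.
  M = 5(12.0) + 12(1.007825) + 15.994915
    = 60.000000 + 12.093900 + 15.994915 = 88.088815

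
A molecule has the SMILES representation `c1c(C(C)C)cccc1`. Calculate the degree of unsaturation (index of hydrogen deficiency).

4

Atom tally by fragment:
  benzene ring core → C:6 H:6
  (− 1 ring H displaced by substituents)
  + CH(CH3)2 → C:3 H:7
Element totals:
  C: 9
  H: 12
Molecular formula: C9H12.
DoU = (2C + 2 + N − H − X) / 2 = (2·9 + 2 + 0 − 12 − 0) / 2 = 4.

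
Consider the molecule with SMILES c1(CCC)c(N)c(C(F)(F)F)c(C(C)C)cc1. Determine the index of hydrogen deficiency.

Atom tally by fragment:
  benzene ring core → C:6 H:6
  (− 4 ring H displaced by substituents)
  + CH2CH2CH3 → C:3 H:7
  + NH2 → N:1 H:2
  + CF3 → C:1 F:3
  + CH(CH3)2 → C:3 H:7
Element totals:
  C: 13
  H: 18
  F: 3
  N: 1
Molecular formula: C13H18F3N.
DoU = (2C + 2 + N − H − X) / 2 = (2·13 + 2 + 1 − 18 − 3) / 2 = 4.

4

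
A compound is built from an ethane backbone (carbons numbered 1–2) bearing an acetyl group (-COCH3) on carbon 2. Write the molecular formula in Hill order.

C4H8O

Atom tally by fragment:
  CH3 → C:1 H:3
  CH2COCH3 → C:3 H:5 O:1
Element totals:
  C: 4
  H: 8
  O: 1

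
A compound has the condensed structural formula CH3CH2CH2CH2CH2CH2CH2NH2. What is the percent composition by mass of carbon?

Atom tally by fragment:
  CH3 → C:1 H:3
  CH2 → C:1 H:2
  CH2 → C:1 H:2
  CH2 → C:1 H:2
  CH2 → C:1 H:2
  CH2 → C:1 H:2
  CH2NH2 → C:1 H:4 N:1
Element totals:
  C: 7
  H: 17
  N: 1
Molecular formula: C7H17N.
Molar mass = 115.220 g/mol.
Mass from C: 7 × 12.011 = 84.077 g/mol.
%C = 84.077 / 115.220 × 100 = 72.97%.

72.97%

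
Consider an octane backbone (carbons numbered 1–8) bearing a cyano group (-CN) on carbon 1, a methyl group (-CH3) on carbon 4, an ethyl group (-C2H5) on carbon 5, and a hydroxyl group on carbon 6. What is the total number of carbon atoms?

Atom tally by fragment:
  NCCH2 → C:2 H:2 N:1
  CH2 → C:1 H:2
  CH2 → C:1 H:2
  CH(CH3) → C:2 H:4
  CH(C2H5) → C:3 H:6
  CH(OH) → C:1 H:2 O:1
  CH2 → C:1 H:2
  CH3 → C:1 H:3
Element totals:
  C: 12
  H: 23
  N: 1
  O: 1

12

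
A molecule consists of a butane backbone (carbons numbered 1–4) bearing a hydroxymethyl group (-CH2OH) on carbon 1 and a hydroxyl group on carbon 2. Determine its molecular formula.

Atom tally by fragment:
  HOCH2CH2 → C:2 H:5 O:1
  CH(OH) → C:1 H:2 O:1
  CH2 → C:1 H:2
  CH3 → C:1 H:3
Element totals:
  C: 5
  H: 12
  O: 2

C5H12O2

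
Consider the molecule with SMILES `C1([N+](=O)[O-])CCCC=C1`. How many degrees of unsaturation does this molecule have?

Atom tally by fragment:
  cyclohexene ring core → C:6 H:10
  (− 1 ring H displaced by substituents)
  + NO2 → N:1 O:2
Element totals:
  C: 6
  H: 9
  N: 1
  O: 2
Molecular formula: C6H9NO2.
DoU = (2C + 2 + N − H − X) / 2 = (2·6 + 2 + 1 − 9 − 0) / 2 = 3.

3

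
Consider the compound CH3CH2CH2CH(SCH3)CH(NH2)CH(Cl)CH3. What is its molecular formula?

C8H18ClNS

Atom tally by fragment:
  CH3 → C:1 H:3
  CH2 → C:1 H:2
  CH2 → C:1 H:2
  CH(SCH3) → C:2 H:4 S:1
  CH(NH2) → C:1 H:3 N:1
  CH(Cl) → C:1 H:1 Cl:1
  CH3 → C:1 H:3
Element totals:
  C: 8
  H: 18
  Cl: 1
  N: 1
  S: 1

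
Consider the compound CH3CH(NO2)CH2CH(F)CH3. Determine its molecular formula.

Element totals:
  C: 5
  H: 10
  F: 1
  N: 1
  O: 2

C5H10FNO2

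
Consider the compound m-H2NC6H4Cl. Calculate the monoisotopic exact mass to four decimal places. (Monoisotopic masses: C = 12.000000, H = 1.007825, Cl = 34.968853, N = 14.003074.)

Element totals:
  C: 6
  H: 6
  Cl: 1
  N: 1
Molecular formula: C6H6ClN.
  M = 6(12.0) + 6(1.007825) + 34.968853 + 14.003074
    = 72.000000 + 6.046950 + 34.968853 + 14.003074 = 127.018877

127.0189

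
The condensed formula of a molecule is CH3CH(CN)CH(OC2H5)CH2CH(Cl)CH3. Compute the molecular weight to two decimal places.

189.68 g/mol

Atom tally by fragment:
  CH3 → C:1 H:3
  CH(CN) → C:2 H:1 N:1
  CH(OC2H5) → C:3 H:6 O:1
  CH2 → C:1 H:2
  CH(Cl) → C:1 H:1 Cl:1
  CH3 → C:1 H:3
Element totals:
  C: 9
  H: 16
  Cl: 1
  N: 1
  O: 1
Molecular formula: C9H16ClNO.
  M = 9(12.011) + 16(1.008) + 35.45 + 14.007 + 15.999
    = 108.099 + 16.128 + 35.450 + 14.007 + 15.999 = 189.683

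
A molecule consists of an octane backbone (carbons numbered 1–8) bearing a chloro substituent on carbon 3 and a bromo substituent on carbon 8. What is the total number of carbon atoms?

Atom tally by fragment:
  CH3 → C:1 H:3
  CH2 → C:1 H:2
  CH(Cl) → C:1 H:1 Cl:1
  CH2 → C:1 H:2
  CH2 → C:1 H:2
  CH2 → C:1 H:2
  CH2 → C:1 H:2
  CH2Br → C:1 H:2 Br:1
Element totals:
  C: 8
  H: 16
  Br: 1
  Cl: 1

8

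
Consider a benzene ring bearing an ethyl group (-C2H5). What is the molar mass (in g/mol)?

Atom tally by fragment:
  benzene ring core → C:6 H:6
  (− 1 ring H displaced by substituents)
  + C2H5 → C:2 H:5
Element totals:
  C: 8
  H: 10
Molecular formula: C8H10.
  M = 8(12.011) + 10(1.008)
    = 96.088 + 10.080 = 106.168

106.17 g/mol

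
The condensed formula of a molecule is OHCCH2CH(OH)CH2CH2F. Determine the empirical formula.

C5H9FO2

Atom tally by fragment:
  OHCCH2 → C:2 H:3 O:1
  CH(OH) → C:1 H:2 O:1
  CH2 → C:1 H:2
  CH2F → C:1 H:2 F:1
Element totals:
  C: 5
  H: 9
  F: 1
  O: 2
Molecular formula: C5H9FO2.
gcd of subscripts (5, 1, 9, 2) = 1, so the empirical formula equals the molecular formula.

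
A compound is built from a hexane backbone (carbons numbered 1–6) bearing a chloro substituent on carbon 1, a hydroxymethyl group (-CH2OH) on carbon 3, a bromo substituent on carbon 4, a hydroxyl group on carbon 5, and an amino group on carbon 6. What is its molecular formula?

Atom tally by fragment:
  ClCH2 → C:1 H:2 Cl:1
  CH2 → C:1 H:2
  CH(CH2OH) → C:2 H:4 O:1
  CH(Br) → C:1 H:1 Br:1
  CH(OH) → C:1 H:2 O:1
  CH2NH2 → C:1 H:4 N:1
Element totals:
  C: 7
  H: 15
  Br: 1
  Cl: 1
  N: 1
  O: 2

C7H15BrClNO2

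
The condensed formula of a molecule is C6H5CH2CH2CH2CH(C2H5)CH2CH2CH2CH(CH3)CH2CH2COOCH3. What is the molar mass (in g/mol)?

318.50 g/mol

Element totals:
  C: 21
  H: 34
  O: 2
Molecular formula: C21H34O2.
  M = 21(12.011) + 34(1.008) + 2(15.999)
    = 252.231 + 34.272 + 31.998 = 318.501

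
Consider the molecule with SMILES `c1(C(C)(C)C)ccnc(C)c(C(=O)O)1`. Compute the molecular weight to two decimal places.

Atom tally by fragment:
  pyridine ring core → C:5 H:5 N:1
  (− 3 ring H displaced by substituents)
  + C(CH3)3 → C:4 H:9
  + CH3 → C:1 H:3
  + COOH → C:1 H:1 O:2
Element totals:
  C: 11
  H: 15
  N: 1
  O: 2
Molecular formula: C11H15NO2.
  M = 11(12.011) + 15(1.008) + 14.007 + 2(15.999)
    = 132.121 + 15.120 + 14.007 + 31.998 = 193.246

193.25 g/mol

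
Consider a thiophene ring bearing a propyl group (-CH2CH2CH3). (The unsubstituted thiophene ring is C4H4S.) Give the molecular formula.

Atom tally by fragment:
  thiophene ring core → C:4 H:4 S:1
  (− 1 ring H displaced by substituents)
  + CH2CH2CH3 → C:3 H:7
Element totals:
  C: 7
  H: 10
  S: 1

C7H10S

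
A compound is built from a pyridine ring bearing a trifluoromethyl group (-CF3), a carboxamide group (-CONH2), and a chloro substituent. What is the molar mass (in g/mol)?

Atom tally by fragment:
  pyridine ring core → C:5 H:5 N:1
  (− 3 ring H displaced by substituents)
  + CF3 → C:1 F:3
  + CONH2 → C:1 H:2 O:1 N:1
  + Cl → Cl:1
Element totals:
  C: 7
  H: 4
  Cl: 1
  F: 3
  N: 2
  O: 1
Molecular formula: C7H4ClF3N2O.
  M = 7(12.011) + 4(1.008) + 35.45 + 3(18.998) + 2(14.007) + 15.999
    = 84.077 + 4.032 + 35.450 + 56.994 + 28.014 + 15.999 = 224.566

224.57 g/mol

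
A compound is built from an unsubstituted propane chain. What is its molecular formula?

Atom tally by fragment:
  CH3 → C:1 H:3
  CH2 → C:1 H:2
  CH3 → C:1 H:3
Element totals:
  C: 3
  H: 8

C3H8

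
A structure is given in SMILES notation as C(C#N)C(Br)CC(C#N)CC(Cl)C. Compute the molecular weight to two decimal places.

Atom tally by fragment:
  NCCH2 → C:2 H:2 N:1
  CH(Br) → C:1 H:1 Br:1
  CH2 → C:1 H:2
  CH(CN) → C:2 H:1 N:1
  CH2 → C:1 H:2
  CH(Cl) → C:1 H:1 Cl:1
  CH3 → C:1 H:3
Element totals:
  C: 9
  H: 12
  Br: 1
  Cl: 1
  N: 2
Molecular formula: C9H12BrClN2.
  M = 9(12.011) + 12(1.008) + 79.904 + 35.45 + 2(14.007)
    = 108.099 + 12.096 + 79.904 + 35.450 + 28.014 = 263.563

263.56 g/mol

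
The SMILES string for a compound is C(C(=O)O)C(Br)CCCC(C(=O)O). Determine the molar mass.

253.09 g/mol

Atom tally by fragment:
  HOOCCH2 → C:2 H:3 O:2
  CH(Br) → C:1 H:1 Br:1
  CH2 → C:1 H:2
  CH2 → C:1 H:2
  CH2 → C:1 H:2
  CH2COOH → C:2 H:3 O:2
Element totals:
  C: 8
  H: 13
  Br: 1
  O: 4
Molecular formula: C8H13BrO4.
  M = 8(12.011) + 13(1.008) + 79.904 + 4(15.999)
    = 96.088 + 13.104 + 79.904 + 63.996 = 253.092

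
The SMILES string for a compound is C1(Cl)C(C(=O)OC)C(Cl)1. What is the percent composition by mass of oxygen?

18.93%

Atom tally by fragment:
  cyclopropane ring core → C:3 H:6
  (− 3 ring H displaced by substituents)
  + Cl → Cl:1
  + COOCH3 → C:2 H:3 O:2
  + Cl → Cl:1
Element totals:
  C: 5
  H: 6
  Cl: 2
  O: 2
Molecular formula: C5H6Cl2O2.
Molar mass = 169.001 g/mol.
Mass from O: 2 × 15.999 = 31.998 g/mol.
%O = 31.998 / 169.001 × 100 = 18.93%.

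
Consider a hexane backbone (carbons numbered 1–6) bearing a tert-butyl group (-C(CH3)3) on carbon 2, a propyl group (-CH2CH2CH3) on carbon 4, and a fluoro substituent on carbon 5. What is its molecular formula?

C13H27F

Atom tally by fragment:
  CH3 → C:1 H:3
  CH(C(CH3)3) → C:5 H:10
  CH2 → C:1 H:2
  CH(CH2CH2CH3) → C:4 H:8
  CH(F) → C:1 H:1 F:1
  CH3 → C:1 H:3
Element totals:
  C: 13
  H: 27
  F: 1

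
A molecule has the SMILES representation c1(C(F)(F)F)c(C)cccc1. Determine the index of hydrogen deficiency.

4

Atom tally by fragment:
  benzene ring core → C:6 H:6
  (− 2 ring H displaced by substituents)
  + CF3 → C:1 F:3
  + CH3 → C:1 H:3
Element totals:
  C: 8
  H: 7
  F: 3
Molecular formula: C8H7F3.
DoU = (2C + 2 + N − H − X) / 2 = (2·8 + 2 + 0 − 7 − 3) / 2 = 4.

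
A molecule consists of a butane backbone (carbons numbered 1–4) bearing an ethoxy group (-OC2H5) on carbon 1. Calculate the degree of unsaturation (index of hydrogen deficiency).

Atom tally by fragment:
  C2H5OCH2 → C:3 H:7 O:1
  CH2 → C:1 H:2
  CH2 → C:1 H:2
  CH3 → C:1 H:3
Element totals:
  C: 6
  H: 14
  O: 1
Molecular formula: C6H14O.
DoU = (2C + 2 + N − H − X) / 2 = (2·6 + 2 + 0 − 14 − 0) / 2 = 0.

0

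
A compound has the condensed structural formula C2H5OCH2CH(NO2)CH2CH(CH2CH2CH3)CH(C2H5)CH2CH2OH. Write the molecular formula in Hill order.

Element totals:
  C: 14
  H: 29
  N: 1
  O: 4

C14H29NO4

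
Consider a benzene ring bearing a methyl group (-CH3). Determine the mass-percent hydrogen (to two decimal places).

Atom tally by fragment:
  benzene ring core → C:6 H:6
  (− 1 ring H displaced by substituents)
  + CH3 → C:1 H:3
Element totals:
  C: 7
  H: 8
Molecular formula: C7H8.
Molar mass = 92.141 g/mol.
Mass from H: 8 × 1.008 = 8.064 g/mol.
%H = 8.064 / 92.141 × 100 = 8.75%.

8.75%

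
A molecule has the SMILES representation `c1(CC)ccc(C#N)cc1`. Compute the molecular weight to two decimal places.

Atom tally by fragment:
  benzene ring core → C:6 H:6
  (− 2 ring H displaced by substituents)
  + C2H5 → C:2 H:5
  + CN → C:1 N:1
Element totals:
  C: 9
  H: 9
  N: 1
Molecular formula: C9H9N.
  M = 9(12.011) + 9(1.008) + 14.007
    = 108.099 + 9.072 + 14.007 = 131.178

131.18 g/mol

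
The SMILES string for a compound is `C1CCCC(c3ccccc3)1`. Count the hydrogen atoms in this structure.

14

Atom tally by fragment:
  cyclopentane ring core → C:5 H:10
  (− 1 ring H displaced by substituents)
  + C6H5 → C:6 H:5
Element totals:
  C: 11
  H: 14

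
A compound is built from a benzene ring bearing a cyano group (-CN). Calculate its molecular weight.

103.12 g/mol

Atom tally by fragment:
  benzene ring core → C:6 H:6
  (− 1 ring H displaced by substituents)
  + CN → C:1 N:1
Element totals:
  C: 7
  H: 5
  N: 1
Molecular formula: C7H5N.
  M = 7(12.011) + 5(1.008) + 14.007
    = 84.077 + 5.040 + 14.007 = 103.124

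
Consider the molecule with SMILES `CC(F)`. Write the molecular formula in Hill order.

Atom tally by fragment:
  CH3 → C:1 H:3
  CH2F → C:1 H:2 F:1
Element totals:
  C: 2
  H: 5
  F: 1

C2H5F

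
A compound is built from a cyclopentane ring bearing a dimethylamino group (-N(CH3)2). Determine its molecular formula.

C7H15N

Atom tally by fragment:
  cyclopentane ring core → C:5 H:10
  (− 1 ring H displaced by substituents)
  + N(CH3)2 → N:1 C:2 H:6
Element totals:
  C: 7
  H: 15
  N: 1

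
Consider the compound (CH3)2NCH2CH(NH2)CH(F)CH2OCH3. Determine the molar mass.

Element totals:
  C: 7
  H: 17
  F: 1
  N: 2
  O: 1
Molecular formula: C7H17FN2O.
  M = 7(12.011) + 17(1.008) + 18.998 + 2(14.007) + 15.999
    = 84.077 + 17.136 + 18.998 + 28.014 + 15.999 = 164.224

164.22 g/mol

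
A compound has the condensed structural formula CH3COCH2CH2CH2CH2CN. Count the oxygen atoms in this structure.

Atom tally by fragment:
  CH3COCH2 → C:3 H:5 O:1
  CH2 → C:1 H:2
  CH2 → C:1 H:2
  CH2CN → C:2 H:2 N:1
Element totals:
  C: 7
  H: 11
  N: 1
  O: 1

1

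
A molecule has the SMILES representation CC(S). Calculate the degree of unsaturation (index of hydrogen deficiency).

0

Atom tally by fragment:
  CH3 → C:1 H:3
  CH2SH → C:1 H:3 S:1
Element totals:
  C: 2
  H: 6
  S: 1
Molecular formula: C2H6S.
DoU = (2C + 2 + N − H − X) / 2 = (2·2 + 2 + 0 − 6 − 0) / 2 = 0.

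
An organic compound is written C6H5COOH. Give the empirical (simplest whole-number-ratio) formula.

C7H6O2

Atom tally by fragment:
  benzene ring core → C:6 H:6
  (− 1 ring H displaced by substituents)
  + COOH → C:1 H:1 O:2
Element totals:
  C: 7
  H: 6
  O: 2
Molecular formula: C7H6O2.
gcd of subscripts (7, 6, 2) = 1, so the empirical formula equals the molecular formula.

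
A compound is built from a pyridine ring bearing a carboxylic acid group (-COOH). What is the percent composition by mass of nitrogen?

Atom tally by fragment:
  pyridine ring core → C:5 H:5 N:1
  (− 1 ring H displaced by substituents)
  + COOH → C:1 H:1 O:2
Element totals:
  C: 6
  H: 5
  N: 1
  O: 2
Molecular formula: C6H5NO2.
Molar mass = 123.111 g/mol.
Mass from N: 1 × 14.007 = 14.007 g/mol.
%N = 14.007 / 123.111 × 100 = 11.38%.

11.38%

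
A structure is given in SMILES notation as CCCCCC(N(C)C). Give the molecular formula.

C8H19N

Atom tally by fragment:
  CH3 → C:1 H:3
  CH2 → C:1 H:2
  CH2 → C:1 H:2
  CH2 → C:1 H:2
  CH2 → C:1 H:2
  CH2N(CH3)2 → C:3 H:8 N:1
Element totals:
  C: 8
  H: 19
  N: 1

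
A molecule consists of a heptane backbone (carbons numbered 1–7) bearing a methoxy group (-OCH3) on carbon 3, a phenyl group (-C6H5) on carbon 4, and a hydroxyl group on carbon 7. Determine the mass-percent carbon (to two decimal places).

Atom tally by fragment:
  CH3 → C:1 H:3
  CH2 → C:1 H:2
  CH(OCH3) → C:2 H:4 O:1
  CH(C6H5) → C:7 H:6
  CH2 → C:1 H:2
  CH2 → C:1 H:2
  CH2OH → C:1 H:3 O:1
Element totals:
  C: 14
  H: 22
  O: 2
Molecular formula: C14H22O2.
Molar mass = 222.328 g/mol.
Mass from C: 14 × 12.011 = 168.154 g/mol.
%C = 168.154 / 222.328 × 100 = 75.63%.

75.63%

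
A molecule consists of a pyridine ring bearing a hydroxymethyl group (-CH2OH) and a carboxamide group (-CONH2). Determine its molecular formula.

Atom tally by fragment:
  pyridine ring core → C:5 H:5 N:1
  (− 2 ring H displaced by substituents)
  + CH2OH → C:1 H:3 O:1
  + CONH2 → C:1 H:2 O:1 N:1
Element totals:
  C: 7
  H: 8
  N: 2
  O: 2

C7H8N2O2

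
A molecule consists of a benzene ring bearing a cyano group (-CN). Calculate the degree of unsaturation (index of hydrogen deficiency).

Atom tally by fragment:
  benzene ring core → C:6 H:6
  (− 1 ring H displaced by substituents)
  + CN → C:1 N:1
Element totals:
  C: 7
  H: 5
  N: 1
Molecular formula: C7H5N.
DoU = (2C + 2 + N − H − X) / 2 = (2·7 + 2 + 1 − 5 − 0) / 2 = 6.

6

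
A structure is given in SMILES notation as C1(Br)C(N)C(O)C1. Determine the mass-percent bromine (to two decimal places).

48.13%

Atom tally by fragment:
  cyclobutane ring core → C:4 H:8
  (− 3 ring H displaced by substituents)
  + Br → Br:1
  + NH2 → N:1 H:2
  + OH → O:1 H:1
Element totals:
  C: 4
  H: 8
  Br: 1
  N: 1
  O: 1
Molecular formula: C4H8BrNO.
Molar mass = 166.018 g/mol.
Mass from Br: 1 × 79.904 = 79.904 g/mol.
%Br = 79.904 / 166.018 × 100 = 48.13%.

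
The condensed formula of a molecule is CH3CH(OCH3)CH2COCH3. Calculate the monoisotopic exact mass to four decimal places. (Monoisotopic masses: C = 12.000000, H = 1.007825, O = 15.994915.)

Element totals:
  C: 6
  H: 12
  O: 2
Molecular formula: C6H12O2.
  M = 6(12.0) + 12(1.007825) + 2(15.994915)
    = 72.000000 + 12.093900 + 31.989830 = 116.083730

116.0837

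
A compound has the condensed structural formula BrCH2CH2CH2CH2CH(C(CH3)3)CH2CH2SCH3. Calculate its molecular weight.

281.30 g/mol

Atom tally by fragment:
  BrCH2 → C:1 H:2 Br:1
  CH2 → C:1 H:2
  CH2 → C:1 H:2
  CH2 → C:1 H:2
  CH(C(CH3)3) → C:5 H:10
  CH2 → C:1 H:2
  CH2SCH3 → C:2 H:5 S:1
Element totals:
  C: 12
  H: 25
  Br: 1
  S: 1
Molecular formula: C12H25BrS.
  M = 12(12.011) + 25(1.008) + 79.904 + 32.06
    = 144.132 + 25.200 + 79.904 + 32.060 = 281.296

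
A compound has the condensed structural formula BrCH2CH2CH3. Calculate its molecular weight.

Element totals:
  C: 3
  H: 7
  Br: 1
Molecular formula: C3H7Br.
  M = 3(12.011) + 7(1.008) + 79.904
    = 36.033 + 7.056 + 79.904 = 122.993

122.99 g/mol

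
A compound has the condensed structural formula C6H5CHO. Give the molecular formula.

Atom tally by fragment:
  benzene ring core → C:6 H:6
  (− 1 ring H displaced by substituents)
  + CHO → C:1 H:1 O:1
Element totals:
  C: 7
  H: 6
  O: 1

C7H6O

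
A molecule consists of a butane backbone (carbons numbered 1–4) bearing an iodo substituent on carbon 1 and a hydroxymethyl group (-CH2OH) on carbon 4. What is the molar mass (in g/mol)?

Atom tally by fragment:
  ICH2 → C:1 H:2 I:1
  CH2 → C:1 H:2
  CH2 → C:1 H:2
  CH2CH2OH → C:2 H:5 O:1
Element totals:
  C: 5
  H: 11
  I: 1
  O: 1
Molecular formula: C5H11IO.
  M = 5(12.011) + 11(1.008) + 126.904 + 15.999
    = 60.055 + 11.088 + 126.904 + 15.999 = 214.046

214.05 g/mol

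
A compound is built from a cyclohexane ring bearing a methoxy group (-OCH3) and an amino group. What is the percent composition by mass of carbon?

Atom tally by fragment:
  cyclohexane ring core → C:6 H:12
  (− 2 ring H displaced by substituents)
  + OCH3 → C:1 H:3 O:1
  + NH2 → N:1 H:2
Element totals:
  C: 7
  H: 15
  N: 1
  O: 1
Molecular formula: C7H15NO.
Molar mass = 129.203 g/mol.
Mass from C: 7 × 12.011 = 84.077 g/mol.
%C = 84.077 / 129.203 × 100 = 65.07%.

65.07%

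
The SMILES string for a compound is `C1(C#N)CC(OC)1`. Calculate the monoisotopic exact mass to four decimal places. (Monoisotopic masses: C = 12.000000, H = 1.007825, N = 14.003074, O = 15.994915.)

97.0528

Atom tally by fragment:
  cyclopropane ring core → C:3 H:6
  (− 2 ring H displaced by substituents)
  + CN → C:1 N:1
  + OCH3 → C:1 H:3 O:1
Element totals:
  C: 5
  H: 7
  N: 1
  O: 1
Molecular formula: C5H7NO.
  M = 5(12.0) + 7(1.007825) + 14.003074 + 15.994915
    = 60.000000 + 7.054775 + 14.003074 + 15.994915 = 97.052764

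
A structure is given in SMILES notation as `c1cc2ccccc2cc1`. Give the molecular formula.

C10H8

Atom tally by fragment:
  naphthalene ring system core → C:10 H:8
Element totals:
  C: 10
  H: 8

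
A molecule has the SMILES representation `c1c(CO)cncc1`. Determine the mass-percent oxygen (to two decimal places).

14.66%

Atom tally by fragment:
  pyridine ring core → C:5 H:5 N:1
  (− 1 ring H displaced by substituents)
  + CH2OH → C:1 H:3 O:1
Element totals:
  C: 6
  H: 7
  N: 1
  O: 1
Molecular formula: C6H7NO.
Molar mass = 109.128 g/mol.
Mass from O: 1 × 15.999 = 15.999 g/mol.
%O = 15.999 / 109.128 × 100 = 14.66%.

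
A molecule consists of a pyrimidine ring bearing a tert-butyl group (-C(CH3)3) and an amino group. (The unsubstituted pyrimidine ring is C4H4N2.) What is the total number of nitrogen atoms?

Atom tally by fragment:
  pyrimidine ring core → C:4 H:4 N:2
  (− 2 ring H displaced by substituents)
  + C(CH3)3 → C:4 H:9
  + NH2 → N:1 H:2
Element totals:
  C: 8
  H: 13
  N: 3

3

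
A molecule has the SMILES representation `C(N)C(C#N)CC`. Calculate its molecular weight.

Atom tally by fragment:
  H2NCH2 → C:1 H:4 N:1
  CH(CN) → C:2 H:1 N:1
  CH2 → C:1 H:2
  CH3 → C:1 H:3
Element totals:
  C: 5
  H: 10
  N: 2
Molecular formula: C5H10N2.
  M = 5(12.011) + 10(1.008) + 2(14.007)
    = 60.055 + 10.080 + 28.014 = 98.149

98.15 g/mol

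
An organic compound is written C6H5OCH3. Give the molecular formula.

C7H8O

Element totals:
  C: 7
  H: 8
  O: 1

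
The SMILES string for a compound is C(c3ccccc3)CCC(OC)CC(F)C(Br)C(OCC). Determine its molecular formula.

Atom tally by fragment:
  C6H5CH2 → C:7 H:7
  CH2 → C:1 H:2
  CH2 → C:1 H:2
  CH(OCH3) → C:2 H:4 O:1
  CH2 → C:1 H:2
  CH(F) → C:1 H:1 F:1
  CH(Br) → C:1 H:1 Br:1
  CH2OC2H5 → C:3 H:7 O:1
Element totals:
  C: 17
  H: 26
  Br: 1
  F: 1
  O: 2

C17H26BrFO2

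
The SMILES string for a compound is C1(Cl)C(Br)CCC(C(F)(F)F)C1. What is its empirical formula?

C7H9BrClF3

Atom tally by fragment:
  cyclohexane ring core → C:6 H:12
  (− 3 ring H displaced by substituents)
  + Cl → Cl:1
  + Br → Br:1
  + CF3 → C:1 F:3
Element totals:
  C: 7
  H: 9
  Br: 1
  Cl: 1
  F: 3
Molecular formula: C7H9BrClF3.
gcd of subscripts (1, 7, 1, 3, 9) = 1, so the empirical formula equals the molecular formula.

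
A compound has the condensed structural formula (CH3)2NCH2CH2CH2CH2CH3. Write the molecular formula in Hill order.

C7H17N

Element totals:
  C: 7
  H: 17
  N: 1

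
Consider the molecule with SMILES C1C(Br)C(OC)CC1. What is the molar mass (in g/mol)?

Atom tally by fragment:
  cyclopentane ring core → C:5 H:10
  (− 2 ring H displaced by substituents)
  + Br → Br:1
  + OCH3 → C:1 H:3 O:1
Element totals:
  C: 6
  H: 11
  Br: 1
  O: 1
Molecular formula: C6H11BrO.
  M = 6(12.011) + 11(1.008) + 79.904 + 15.999
    = 72.066 + 11.088 + 79.904 + 15.999 = 179.057

179.06 g/mol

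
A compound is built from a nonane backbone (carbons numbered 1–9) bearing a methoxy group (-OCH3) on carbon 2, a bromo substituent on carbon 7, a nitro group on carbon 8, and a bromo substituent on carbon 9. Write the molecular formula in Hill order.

C10H19Br2NO3

Atom tally by fragment:
  CH3 → C:1 H:3
  CH(OCH3) → C:2 H:4 O:1
  CH2 → C:1 H:2
  CH2 → C:1 H:2
  CH2 → C:1 H:2
  CH2 → C:1 H:2
  CH(Br) → C:1 H:1 Br:1
  CH(NO2) → C:1 H:1 N:1 O:2
  CH2Br → C:1 H:2 Br:1
Element totals:
  C: 10
  H: 19
  Br: 2
  N: 1
  O: 3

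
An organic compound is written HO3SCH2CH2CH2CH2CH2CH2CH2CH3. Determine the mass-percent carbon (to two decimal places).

49.46%

Atom tally by fragment:
  HO3SCH2 → C:1 H:3 S:1 O:3
  CH2 → C:1 H:2
  CH2 → C:1 H:2
  CH2 → C:1 H:2
  CH2 → C:1 H:2
  CH2 → C:1 H:2
  CH2 → C:1 H:2
  CH3 → C:1 H:3
Element totals:
  C: 8
  H: 18
  O: 3
  S: 1
Molecular formula: C8H18O3S.
Molar mass = 194.289 g/mol.
Mass from C: 8 × 12.011 = 96.088 g/mol.
%C = 96.088 / 194.289 × 100 = 49.46%.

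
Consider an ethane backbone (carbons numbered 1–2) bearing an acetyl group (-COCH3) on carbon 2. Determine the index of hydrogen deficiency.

1

Atom tally by fragment:
  CH3 → C:1 H:3
  CH2COCH3 → C:3 H:5 O:1
Element totals:
  C: 4
  H: 8
  O: 1
Molecular formula: C4H8O.
DoU = (2C + 2 + N − H − X) / 2 = (2·4 + 2 + 0 − 8 − 0) / 2 = 1.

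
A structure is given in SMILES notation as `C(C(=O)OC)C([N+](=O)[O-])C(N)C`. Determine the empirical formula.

C3H6NO2

Atom tally by fragment:
  CH3OOCCH2 → C:3 H:5 O:2
  CH(NO2) → C:1 H:1 N:1 O:2
  CH(NH2) → C:1 H:3 N:1
  CH3 → C:1 H:3
Element totals:
  C: 6
  H: 12
  N: 2
  O: 4
Molecular formula: C6H12N2O4.
gcd of subscripts = 2; dividing each by 2:
  C: 6/2 = 3
  H: 12/2 = 6
  N: 2/2 = 1
  O: 4/2 = 2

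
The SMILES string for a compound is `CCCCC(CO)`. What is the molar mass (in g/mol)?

102.18 g/mol

Atom tally by fragment:
  CH3 → C:1 H:3
  CH2 → C:1 H:2
  CH2 → C:1 H:2
  CH2 → C:1 H:2
  CH2CH2OH → C:2 H:5 O:1
Element totals:
  C: 6
  H: 14
  O: 1
Molecular formula: C6H14O.
  M = 6(12.011) + 14(1.008) + 15.999
    = 72.066 + 14.112 + 15.999 = 102.177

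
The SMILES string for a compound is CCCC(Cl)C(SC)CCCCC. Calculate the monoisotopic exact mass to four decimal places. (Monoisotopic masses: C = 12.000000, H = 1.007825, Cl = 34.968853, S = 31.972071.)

222.1209

Atom tally by fragment:
  CH3 → C:1 H:3
  CH2 → C:1 H:2
  CH2 → C:1 H:2
  CH(Cl) → C:1 H:1 Cl:1
  CH(SCH3) → C:2 H:4 S:1
  CH2 → C:1 H:2
  CH2 → C:1 H:2
  CH2 → C:1 H:2
  CH2 → C:1 H:2
  CH3 → C:1 H:3
Element totals:
  C: 11
  H: 23
  Cl: 1
  S: 1
Molecular formula: C11H23ClS.
  M = 11(12.0) + 23(1.007825) + 34.968853 + 31.972071
    = 132.000000 + 23.179975 + 34.968853 + 31.972071 = 222.120899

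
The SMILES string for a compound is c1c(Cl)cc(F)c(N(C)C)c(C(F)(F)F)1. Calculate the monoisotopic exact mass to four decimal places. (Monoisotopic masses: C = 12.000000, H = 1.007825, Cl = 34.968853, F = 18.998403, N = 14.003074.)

241.0281

Atom tally by fragment:
  benzene ring core → C:6 H:6
  (− 4 ring H displaced by substituents)
  + Cl → Cl:1
  + F → F:1
  + N(CH3)2 → N:1 C:2 H:6
  + CF3 → C:1 F:3
Element totals:
  C: 9
  H: 8
  Cl: 1
  F: 4
  N: 1
Molecular formula: C9H8ClF4N.
  M = 9(12.0) + 8(1.007825) + 34.968853 + 4(18.998403) + 14.003074
    = 108.000000 + 8.062600 + 34.968853 + 75.993612 + 14.003074 = 241.028139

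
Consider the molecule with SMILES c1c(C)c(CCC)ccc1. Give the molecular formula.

Atom tally by fragment:
  benzene ring core → C:6 H:6
  (− 2 ring H displaced by substituents)
  + CH3 → C:1 H:3
  + CH2CH2CH3 → C:3 H:7
Element totals:
  C: 10
  H: 14

C10H14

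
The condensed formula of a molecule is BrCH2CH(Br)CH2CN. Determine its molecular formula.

Atom tally by fragment:
  BrCH2 → C:1 H:2 Br:1
  CH(Br) → C:1 H:1 Br:1
  CH2CN → C:2 H:2 N:1
Element totals:
  C: 4
  H: 5
  Br: 2
  N: 1

C4H5Br2N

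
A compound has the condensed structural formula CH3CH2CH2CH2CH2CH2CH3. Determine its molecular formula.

Atom tally by fragment:
  CH3 → C:1 H:3
  CH2 → C:1 H:2
  CH2 → C:1 H:2
  CH2 → C:1 H:2
  CH2 → C:1 H:2
  CH2 → C:1 H:2
  CH3 → C:1 H:3
Element totals:
  C: 7
  H: 16

C7H16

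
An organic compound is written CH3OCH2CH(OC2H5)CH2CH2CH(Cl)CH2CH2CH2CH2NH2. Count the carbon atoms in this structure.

12

Atom tally by fragment:
  CH3OCH2 → C:2 H:5 O:1
  CH(OC2H5) → C:3 H:6 O:1
  CH2 → C:1 H:2
  CH2 → C:1 H:2
  CH(Cl) → C:1 H:1 Cl:1
  CH2 → C:1 H:2
  CH2 → C:1 H:2
  CH2 → C:1 H:2
  CH2NH2 → C:1 H:4 N:1
Element totals:
  C: 12
  H: 26
  Cl: 1
  N: 1
  O: 2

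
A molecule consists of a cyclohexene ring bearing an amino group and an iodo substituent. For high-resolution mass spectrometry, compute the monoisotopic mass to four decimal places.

Atom tally by fragment:
  cyclohexene ring core → C:6 H:10
  (− 2 ring H displaced by substituents)
  + NH2 → N:1 H:2
  + I → I:1
Element totals:
  C: 6
  H: 10
  I: 1
  N: 1
Molecular formula: C6H10IN.
  M = 6(12.0) + 10(1.007825) + 126.904472 + 14.003074
    = 72.000000 + 10.078250 + 126.904472 + 14.003074 = 222.985796

222.9858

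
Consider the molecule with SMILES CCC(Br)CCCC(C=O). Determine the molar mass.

207.11 g/mol

Atom tally by fragment:
  CH3 → C:1 H:3
  CH2 → C:1 H:2
  CH(Br) → C:1 H:1 Br:1
  CH2 → C:1 H:2
  CH2 → C:1 H:2
  CH2 → C:1 H:2
  CH2CHO → C:2 H:3 O:1
Element totals:
  C: 8
  H: 15
  Br: 1
  O: 1
Molecular formula: C8H15BrO.
  M = 8(12.011) + 15(1.008) + 79.904 + 15.999
    = 96.088 + 15.120 + 79.904 + 15.999 = 207.111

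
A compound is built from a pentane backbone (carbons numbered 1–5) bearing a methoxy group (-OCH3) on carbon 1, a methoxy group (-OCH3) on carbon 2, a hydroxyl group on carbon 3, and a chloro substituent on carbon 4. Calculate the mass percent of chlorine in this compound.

19.41%

Atom tally by fragment:
  CH3OCH2 → C:2 H:5 O:1
  CH(OCH3) → C:2 H:4 O:1
  CH(OH) → C:1 H:2 O:1
  CH(Cl) → C:1 H:1 Cl:1
  CH3 → C:1 H:3
Element totals:
  C: 7
  H: 15
  Cl: 1
  O: 3
Molecular formula: C7H15ClO3.
Molar mass = 182.644 g/mol.
Mass from Cl: 1 × 35.45 = 35.450 g/mol.
%Cl = 35.450 / 182.644 × 100 = 19.41%.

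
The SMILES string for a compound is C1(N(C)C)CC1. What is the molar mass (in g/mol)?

Atom tally by fragment:
  cyclopropane ring core → C:3 H:6
  (− 1 ring H displaced by substituents)
  + N(CH3)2 → N:1 C:2 H:6
Element totals:
  C: 5
  H: 11
  N: 1
Molecular formula: C5H11N.
  M = 5(12.011) + 11(1.008) + 14.007
    = 60.055 + 11.088 + 14.007 = 85.150

85.15 g/mol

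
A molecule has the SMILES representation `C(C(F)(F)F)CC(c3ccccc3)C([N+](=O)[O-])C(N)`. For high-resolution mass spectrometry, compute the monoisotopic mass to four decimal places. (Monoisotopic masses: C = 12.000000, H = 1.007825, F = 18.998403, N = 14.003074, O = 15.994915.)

Atom tally by fragment:
  F3CCH2 → C:2 H:2 F:3
  CH2 → C:1 H:2
  CH(C6H5) → C:7 H:6
  CH(NO2) → C:1 H:1 N:1 O:2
  CH2NH2 → C:1 H:4 N:1
Element totals:
  C: 12
  H: 15
  F: 3
  N: 2
  O: 2
Molecular formula: C12H15F3N2O2.
  M = 12(12.0) + 15(1.007825) + 3(18.998403) + 2(14.003074) + 2(15.994915)
    = 144.000000 + 15.117375 + 56.995209 + 28.006148 + 31.989830 = 276.108562

276.1086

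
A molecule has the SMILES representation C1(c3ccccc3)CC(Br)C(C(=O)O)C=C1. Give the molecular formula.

C13H13BrO2

Atom tally by fragment:
  cyclohexene ring core → C:6 H:10
  (− 3 ring H displaced by substituents)
  + C6H5 → C:6 H:5
  + Br → Br:1
  + COOH → C:1 H:1 O:2
Element totals:
  C: 13
  H: 13
  Br: 1
  O: 2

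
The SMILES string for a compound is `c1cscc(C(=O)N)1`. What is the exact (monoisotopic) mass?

Atom tally by fragment:
  thiophene ring core → C:4 H:4 S:1
  (− 1 ring H displaced by substituents)
  + CONH2 → C:1 H:2 O:1 N:1
Element totals:
  C: 5
  H: 5
  N: 1
  O: 1
  S: 1
Molecular formula: C5H5NOS.
  M = 5(12.0) + 5(1.007825) + 14.003074 + 15.994915 + 31.972071
    = 60.000000 + 5.039125 + 14.003074 + 15.994915 + 31.972071 = 127.009185

127.0092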